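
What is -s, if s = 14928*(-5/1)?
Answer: 74640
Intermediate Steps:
s = -74640 (s = 14928*(-5*1) = 14928*(-5) = -74640)
-s = -1*(-74640) = 74640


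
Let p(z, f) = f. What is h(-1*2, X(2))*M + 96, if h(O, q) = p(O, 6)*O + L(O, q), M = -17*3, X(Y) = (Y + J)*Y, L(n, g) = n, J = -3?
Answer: 810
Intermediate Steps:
X(Y) = Y*(-3 + Y) (X(Y) = (Y - 3)*Y = (-3 + Y)*Y = Y*(-3 + Y))
M = -51
h(O, q) = 7*O (h(O, q) = 6*O + O = 7*O)
h(-1*2, X(2))*M + 96 = (7*(-1*2))*(-51) + 96 = (7*(-2))*(-51) + 96 = -14*(-51) + 96 = 714 + 96 = 810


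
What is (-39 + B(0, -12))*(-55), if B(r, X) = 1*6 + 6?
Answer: 1485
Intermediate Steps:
B(r, X) = 12 (B(r, X) = 6 + 6 = 12)
(-39 + B(0, -12))*(-55) = (-39 + 12)*(-55) = -27*(-55) = 1485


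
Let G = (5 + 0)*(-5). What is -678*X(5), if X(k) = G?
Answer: 16950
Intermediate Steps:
G = -25 (G = 5*(-5) = -25)
X(k) = -25
-678*X(5) = -678*(-25) = 16950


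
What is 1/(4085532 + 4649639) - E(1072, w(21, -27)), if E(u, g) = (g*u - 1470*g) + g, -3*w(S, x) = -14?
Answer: 48550080421/26205513 ≈ 1852.7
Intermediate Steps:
w(S, x) = 14/3 (w(S, x) = -⅓*(-14) = 14/3)
E(u, g) = -1469*g + g*u (E(u, g) = (-1470*g + g*u) + g = -1469*g + g*u)
1/(4085532 + 4649639) - E(1072, w(21, -27)) = 1/(4085532 + 4649639) - 14*(-1469 + 1072)/3 = 1/8735171 - 14*(-397)/3 = 1/8735171 - 1*(-5558/3) = 1/8735171 + 5558/3 = 48550080421/26205513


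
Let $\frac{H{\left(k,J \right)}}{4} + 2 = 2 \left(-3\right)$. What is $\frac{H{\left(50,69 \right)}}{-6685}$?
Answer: $\frac{32}{6685} \approx 0.0047868$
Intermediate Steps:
$H{\left(k,J \right)} = -32$ ($H{\left(k,J \right)} = -8 + 4 \cdot 2 \left(-3\right) = -8 + 4 \left(-6\right) = -8 - 24 = -32$)
$\frac{H{\left(50,69 \right)}}{-6685} = - \frac{32}{-6685} = \left(-32\right) \left(- \frac{1}{6685}\right) = \frac{32}{6685}$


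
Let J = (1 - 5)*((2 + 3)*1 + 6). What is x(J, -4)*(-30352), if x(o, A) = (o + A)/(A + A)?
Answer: -182112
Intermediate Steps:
J = -44 (J = -4*(5*1 + 6) = -4*(5 + 6) = -4*11 = -44)
x(o, A) = (A + o)/(2*A) (x(o, A) = (A + o)/((2*A)) = (A + o)*(1/(2*A)) = (A + o)/(2*A))
x(J, -4)*(-30352) = ((1/2)*(-4 - 44)/(-4))*(-30352) = ((1/2)*(-1/4)*(-48))*(-30352) = 6*(-30352) = -182112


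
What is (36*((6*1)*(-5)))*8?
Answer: -8640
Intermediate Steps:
(36*((6*1)*(-5)))*8 = (36*(6*(-5)))*8 = (36*(-30))*8 = -1080*8 = -8640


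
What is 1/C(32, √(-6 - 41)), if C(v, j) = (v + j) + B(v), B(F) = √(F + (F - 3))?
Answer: 1/(32 + √61 + I*√47) ≈ 0.024396 - 0.0042011*I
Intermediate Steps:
B(F) = √(-3 + 2*F) (B(F) = √(F + (-3 + F)) = √(-3 + 2*F))
C(v, j) = j + v + √(-3 + 2*v) (C(v, j) = (v + j) + √(-3 + 2*v) = (j + v) + √(-3 + 2*v) = j + v + √(-3 + 2*v))
1/C(32, √(-6 - 41)) = 1/(√(-6 - 41) + 32 + √(-3 + 2*32)) = 1/(√(-47) + 32 + √(-3 + 64)) = 1/(I*√47 + 32 + √61) = 1/(32 + √61 + I*√47)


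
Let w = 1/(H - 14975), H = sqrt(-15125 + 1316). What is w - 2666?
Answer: -597888996019/224264434 - I*sqrt(13809)/224264434 ≈ -2666.0 - 5.2399e-7*I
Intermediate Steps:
H = I*sqrt(13809) (H = sqrt(-13809) = I*sqrt(13809) ≈ 117.51*I)
w = 1/(-14975 + I*sqrt(13809)) (w = 1/(I*sqrt(13809) - 14975) = 1/(-14975 + I*sqrt(13809)) ≈ -6.6774e-5 - 5.24e-7*I)
w - 2666 = (-14975/224264434 - I*sqrt(13809)/224264434) - 2666 = -597888996019/224264434 - I*sqrt(13809)/224264434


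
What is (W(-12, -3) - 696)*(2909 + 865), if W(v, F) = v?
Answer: -2671992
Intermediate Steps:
(W(-12, -3) - 696)*(2909 + 865) = (-12 - 696)*(2909 + 865) = -708*3774 = -2671992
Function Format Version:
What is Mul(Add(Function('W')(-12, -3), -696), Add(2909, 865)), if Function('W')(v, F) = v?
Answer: -2671992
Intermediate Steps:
Mul(Add(Function('W')(-12, -3), -696), Add(2909, 865)) = Mul(Add(-12, -696), Add(2909, 865)) = Mul(-708, 3774) = -2671992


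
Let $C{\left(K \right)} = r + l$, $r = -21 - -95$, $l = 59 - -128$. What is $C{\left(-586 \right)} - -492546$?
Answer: $492807$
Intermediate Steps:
$l = 187$ ($l = 59 + 128 = 187$)
$r = 74$ ($r = -21 + 95 = 74$)
$C{\left(K \right)} = 261$ ($C{\left(K \right)} = 74 + 187 = 261$)
$C{\left(-586 \right)} - -492546 = 261 - -492546 = 261 + 492546 = 492807$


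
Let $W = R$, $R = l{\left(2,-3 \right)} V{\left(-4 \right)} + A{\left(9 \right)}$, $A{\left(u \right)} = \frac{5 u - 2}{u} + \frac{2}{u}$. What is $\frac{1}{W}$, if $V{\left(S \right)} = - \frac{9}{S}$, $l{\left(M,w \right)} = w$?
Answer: $- \frac{4}{7} \approx -0.57143$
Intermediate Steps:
$A{\left(u \right)} = \frac{2}{u} + \frac{-2 + 5 u}{u}$ ($A{\left(u \right)} = \frac{-2 + 5 u}{u} + \frac{2}{u} = \frac{2}{u} + \frac{-2 + 5 u}{u}$)
$R = - \frac{7}{4}$ ($R = - 3 \left(- \frac{9}{-4}\right) + 5 = - 3 \left(\left(-9\right) \left(- \frac{1}{4}\right)\right) + 5 = \left(-3\right) \frac{9}{4} + 5 = - \frac{27}{4} + 5 = - \frac{7}{4} \approx -1.75$)
$W = - \frac{7}{4} \approx -1.75$
$\frac{1}{W} = \frac{1}{- \frac{7}{4}} = - \frac{4}{7}$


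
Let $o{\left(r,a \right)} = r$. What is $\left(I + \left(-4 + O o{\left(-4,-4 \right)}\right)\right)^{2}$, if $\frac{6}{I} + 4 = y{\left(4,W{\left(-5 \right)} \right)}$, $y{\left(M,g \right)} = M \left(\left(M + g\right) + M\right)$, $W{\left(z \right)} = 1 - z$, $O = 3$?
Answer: $\frac{170569}{676} \approx 252.32$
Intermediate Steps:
$y{\left(M,g \right)} = M \left(g + 2 M\right)$
$I = \frac{3}{26}$ ($I = \frac{6}{-4 + 4 \left(\left(1 - -5\right) + 2 \cdot 4\right)} = \frac{6}{-4 + 4 \left(\left(1 + 5\right) + 8\right)} = \frac{6}{-4 + 4 \left(6 + 8\right)} = \frac{6}{-4 + 4 \cdot 14} = \frac{6}{-4 + 56} = \frac{6}{52} = 6 \cdot \frac{1}{52} = \frac{3}{26} \approx 0.11538$)
$\left(I + \left(-4 + O o{\left(-4,-4 \right)}\right)\right)^{2} = \left(\frac{3}{26} + \left(-4 + 3 \left(-4\right)\right)\right)^{2} = \left(\frac{3}{26} - 16\right)^{2} = \left(- \frac{413}{26}\right)^{2} = \frac{170569}{676}$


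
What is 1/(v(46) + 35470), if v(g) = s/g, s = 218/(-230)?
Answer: 5290/187636191 ≈ 2.8193e-5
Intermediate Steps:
s = -109/115 (s = 218*(-1/230) = -109/115 ≈ -0.94783)
v(g) = -109/(115*g)
1/(v(46) + 35470) = 1/(-109/115/46 + 35470) = 1/(-109/115*1/46 + 35470) = 1/(-109/5290 + 35470) = 1/(187636191/5290) = 5290/187636191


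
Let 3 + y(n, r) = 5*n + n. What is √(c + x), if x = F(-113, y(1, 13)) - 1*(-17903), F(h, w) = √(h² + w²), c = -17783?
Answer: √(120 + √12778) ≈ 15.266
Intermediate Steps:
y(n, r) = -3 + 6*n (y(n, r) = -3 + (5*n + n) = -3 + 6*n)
x = 17903 + √12778 (x = √((-113)² + (-3 + 6*1)²) - 1*(-17903) = √(12769 + (-3 + 6)²) + 17903 = √(12769 + 3²) + 17903 = √(12769 + 9) + 17903 = √12778 + 17903 = 17903 + √12778 ≈ 18016.)
√(c + x) = √(-17783 + (17903 + √12778)) = √(120 + √12778)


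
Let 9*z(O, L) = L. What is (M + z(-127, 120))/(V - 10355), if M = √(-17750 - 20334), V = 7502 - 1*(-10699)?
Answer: 20/11769 + I*√9521/3923 ≈ 0.0016994 + 0.024873*I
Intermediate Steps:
z(O, L) = L/9
V = 18201 (V = 7502 + 10699 = 18201)
M = 2*I*√9521 (M = √(-38084) = 2*I*√9521 ≈ 195.15*I)
(M + z(-127, 120))/(V - 10355) = (2*I*√9521 + (⅑)*120)/(18201 - 10355) = (2*I*√9521 + 40/3)/7846 = (40/3 + 2*I*√9521)*(1/7846) = 20/11769 + I*√9521/3923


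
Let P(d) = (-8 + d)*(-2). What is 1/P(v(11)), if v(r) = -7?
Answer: 1/30 ≈ 0.033333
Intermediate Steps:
P(d) = 16 - 2*d
1/P(v(11)) = 1/(16 - 2*(-7)) = 1/(16 + 14) = 1/30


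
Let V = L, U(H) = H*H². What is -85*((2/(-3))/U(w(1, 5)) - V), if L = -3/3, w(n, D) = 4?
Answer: -8075/96 ≈ -84.115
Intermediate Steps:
L = -1 (L = -3*⅓ = -1)
U(H) = H³
V = -1
-85*((2/(-3))/U(w(1, 5)) - V) = -85*((2/(-3))/(4³) - 1*(-1)) = -85*((2*(-⅓))/64 + 1) = -85*(-⅔*1/64 + 1) = -85*(-1/96 + 1) = -85*95/96 = -8075/96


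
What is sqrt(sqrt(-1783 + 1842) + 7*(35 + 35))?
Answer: sqrt(490 + sqrt(59)) ≈ 22.309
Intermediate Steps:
sqrt(sqrt(-1783 + 1842) + 7*(35 + 35)) = sqrt(sqrt(59) + 7*70) = sqrt(sqrt(59) + 490) = sqrt(490 + sqrt(59))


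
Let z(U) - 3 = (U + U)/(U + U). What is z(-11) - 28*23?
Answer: -640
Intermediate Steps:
z(U) = 4 (z(U) = 3 + (U + U)/(U + U) = 3 + (2*U)/((2*U)) = 3 + (2*U)*(1/(2*U)) = 3 + 1 = 4)
z(-11) - 28*23 = 4 - 28*23 = 4 - 644 = -640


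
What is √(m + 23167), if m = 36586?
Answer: √59753 ≈ 244.44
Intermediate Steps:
√(m + 23167) = √(36586 + 23167) = √59753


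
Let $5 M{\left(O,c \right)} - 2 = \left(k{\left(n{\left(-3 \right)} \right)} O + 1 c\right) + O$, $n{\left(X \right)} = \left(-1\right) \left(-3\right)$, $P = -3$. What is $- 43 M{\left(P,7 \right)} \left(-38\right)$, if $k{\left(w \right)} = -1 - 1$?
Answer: $\frac{19608}{5} \approx 3921.6$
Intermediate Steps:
$n{\left(X \right)} = 3$
$k{\left(w \right)} = -2$ ($k{\left(w \right)} = -1 - 1 = -2$)
$M{\left(O,c \right)} = \frac{2}{5} - \frac{O}{5} + \frac{c}{5}$ ($M{\left(O,c \right)} = \frac{2}{5} + \frac{\left(- 2 O + 1 c\right) + O}{5} = \frac{2}{5} + \frac{\left(- 2 O + c\right) + O}{5} = \frac{2}{5} + \frac{\left(c - 2 O\right) + O}{5} = \frac{2}{5} + \frac{c - O}{5} = \frac{2}{5} - \left(- \frac{c}{5} + \frac{O}{5}\right) = \frac{2}{5} - \frac{O}{5} + \frac{c}{5}$)
$- 43 M{\left(P,7 \right)} \left(-38\right) = - 43 \left(\frac{2}{5} - - \frac{3}{5} + \frac{1}{5} \cdot 7\right) \left(-38\right) = - 43 \left(\frac{2}{5} + \frac{3}{5} + \frac{7}{5}\right) \left(-38\right) = \left(-43\right) \frac{12}{5} \left(-38\right) = \left(- \frac{516}{5}\right) \left(-38\right) = \frac{19608}{5}$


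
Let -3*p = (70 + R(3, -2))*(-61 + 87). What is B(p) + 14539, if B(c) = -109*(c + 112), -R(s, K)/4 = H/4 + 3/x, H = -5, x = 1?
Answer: 61845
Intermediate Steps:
R(s, K) = -7 (R(s, K) = -4*(-5/4 + 3/1) = -4*(-5*¼ + 3*1) = -4*(-5/4 + 3) = -4*7/4 = -7)
p = -546 (p = -(70 - 7)*(-61 + 87)/3 = -21*26 = -⅓*1638 = -546)
B(c) = -12208 - 109*c (B(c) = -109*(112 + c) = -12208 - 109*c)
B(p) + 14539 = (-12208 - 109*(-546)) + 14539 = (-12208 + 59514) + 14539 = 47306 + 14539 = 61845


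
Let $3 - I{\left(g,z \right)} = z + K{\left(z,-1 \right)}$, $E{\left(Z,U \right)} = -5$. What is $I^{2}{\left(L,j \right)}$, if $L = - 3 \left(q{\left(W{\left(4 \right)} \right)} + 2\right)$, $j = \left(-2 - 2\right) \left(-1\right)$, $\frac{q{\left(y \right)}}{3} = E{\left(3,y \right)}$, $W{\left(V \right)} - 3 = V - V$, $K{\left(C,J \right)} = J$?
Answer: $0$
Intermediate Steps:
$W{\left(V \right)} = 3$ ($W{\left(V \right)} = 3 + \left(V - V\right) = 3 + 0 = 3$)
$q{\left(y \right)} = -15$ ($q{\left(y \right)} = 3 \left(-5\right) = -15$)
$j = 4$ ($j = \left(-4\right) \left(-1\right) = 4$)
$L = 39$ ($L = - 3 \left(-15 + 2\right) = \left(-3\right) \left(-13\right) = 39$)
$I{\left(g,z \right)} = 4 - z$ ($I{\left(g,z \right)} = 3 - \left(z - 1\right) = 3 - \left(-1 + z\right) = 4 - z$)
$I^{2}{\left(L,j \right)} = \left(4 - 4\right)^{2} = 0^{2} = 0$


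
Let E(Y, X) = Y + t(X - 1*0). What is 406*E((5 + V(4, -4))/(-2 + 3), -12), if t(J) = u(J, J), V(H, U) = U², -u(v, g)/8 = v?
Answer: 47502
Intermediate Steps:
u(v, g) = -8*v
t(J) = -8*J
E(Y, X) = Y - 8*X (E(Y, X) = Y - 8*(X - 1*0) = Y - 8*(X + 0) = Y - 8*X)
406*E((5 + V(4, -4))/(-2 + 3), -12) = 406*((5 + (-4)²)/(-2 + 3) - 8*(-12)) = 406*((5 + 16)/1 + 96) = 406*(21*1 + 96) = 406*(21 + 96) = 406*117 = 47502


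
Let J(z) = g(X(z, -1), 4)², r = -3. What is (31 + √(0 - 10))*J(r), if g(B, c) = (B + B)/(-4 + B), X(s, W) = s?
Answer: 1116/49 + 36*I*√10/49 ≈ 22.776 + 2.3233*I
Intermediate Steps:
g(B, c) = 2*B/(-4 + B) (g(B, c) = (2*B)/(-4 + B) = 2*B/(-4 + B))
J(z) = 4*z²/(-4 + z)² (J(z) = (2*z/(-4 + z))² = 4*z²/(-4 + z)²)
(31 + √(0 - 10))*J(r) = (31 + √(0 - 10))*(4*(-3)²/(-4 - 3)²) = (31 + √(-10))*(4*9/(-7)²) = (31 + I*√10)*(4*9*(1/49)) = (31 + I*√10)*(36/49) = 1116/49 + 36*I*√10/49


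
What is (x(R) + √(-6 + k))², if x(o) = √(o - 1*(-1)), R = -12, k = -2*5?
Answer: -(4 + √11)² ≈ -53.533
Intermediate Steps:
k = -10
x(o) = √(1 + o) (x(o) = √(o + 1) = √(1 + o))
(x(R) + √(-6 + k))² = (√(1 - 12) + √(-6 - 10))² = (√(-11) + √(-16))² = (I*√11 + 4*I)² = (4*I + I*√11)²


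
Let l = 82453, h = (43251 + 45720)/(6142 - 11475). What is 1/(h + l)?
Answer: 5333/439632878 ≈ 1.2131e-5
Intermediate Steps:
h = -88971/5333 (h = 88971/(-5333) = 88971*(-1/5333) = -88971/5333 ≈ -16.683)
1/(h + l) = 1/(-88971/5333 + 82453) = 1/(439632878/5333) = 5333/439632878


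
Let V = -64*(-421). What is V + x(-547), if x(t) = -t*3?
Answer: 28585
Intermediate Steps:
x(t) = -3*t
V = 26944
V + x(-547) = 26944 - 3*(-547) = 26944 + 1641 = 28585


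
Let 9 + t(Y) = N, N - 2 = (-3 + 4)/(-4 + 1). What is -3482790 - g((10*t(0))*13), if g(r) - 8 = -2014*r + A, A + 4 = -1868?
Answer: -16202818/3 ≈ -5.4009e+6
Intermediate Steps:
A = -1872 (A = -4 - 1868 = -1872)
N = 5/3 (N = 2 + (-3 + 4)/(-4 + 1) = 2 + 1/(-3) = 2 + 1*(-⅓) = 2 - ⅓ = 5/3 ≈ 1.6667)
t(Y) = -22/3 (t(Y) = -9 + 5/3 = -22/3)
g(r) = -1864 - 2014*r (g(r) = 8 + (-2014*r - 1872) = 8 + (-1872 - 2014*r) = -1864 - 2014*r)
-3482790 - g((10*t(0))*13) = -3482790 - (-1864 - 2014*10*(-22/3)*13) = -3482790 - (-1864 - (-443080)*13/3) = -3482790 - (-1864 - 2014*(-2860/3)) = -3482790 - (-1864 + 5760040/3) = -3482790 - 1*5754448/3 = -3482790 - 5754448/3 = -16202818/3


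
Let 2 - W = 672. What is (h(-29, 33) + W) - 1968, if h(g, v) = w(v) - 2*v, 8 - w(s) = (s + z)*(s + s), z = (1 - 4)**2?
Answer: -5468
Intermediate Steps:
W = -670 (W = 2 - 1*672 = 2 - 672 = -670)
z = 9 (z = (-3)**2 = 9)
w(s) = 8 - 2*s*(9 + s) (w(s) = 8 - (s + 9)*(s + s) = 8 - (9 + s)*2*s = 8 - 2*s*(9 + s))
h(g, v) = 8 - 20*v - 2*v**2 (h(g, v) = (8 - 18*v - 2*v**2) - 2*v = 8 - 20*v - 2*v**2)
(h(-29, 33) + W) - 1968 = ((8 - 20*33 - 2*33**2) - 670) - 1968 = ((8 - 660 - 2*1089) - 670) - 1968 = ((8 - 660 - 2178) - 670) - 1968 = (-2830 - 670) - 1968 = -3500 - 1968 = -5468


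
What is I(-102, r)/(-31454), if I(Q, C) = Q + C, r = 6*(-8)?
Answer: 75/15727 ≈ 0.0047689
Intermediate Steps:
r = -48
I(Q, C) = C + Q
I(-102, r)/(-31454) = (-48 - 102)/(-31454) = -150*(-1/31454) = 75/15727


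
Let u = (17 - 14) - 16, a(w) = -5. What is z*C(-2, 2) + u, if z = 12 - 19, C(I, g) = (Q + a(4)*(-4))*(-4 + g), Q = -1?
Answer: 253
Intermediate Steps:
u = -13 (u = 3 - 16 = -13)
C(I, g) = -76 + 19*g (C(I, g) = (-1 - 5*(-4))*(-4 + g) = (-1 + 20)*(-4 + g) = 19*(-4 + g) = -76 + 19*g)
z = -7
z*C(-2, 2) + u = -7*(-76 + 19*2) - 13 = -7*(-76 + 38) - 13 = -7*(-38) - 13 = 266 - 13 = 253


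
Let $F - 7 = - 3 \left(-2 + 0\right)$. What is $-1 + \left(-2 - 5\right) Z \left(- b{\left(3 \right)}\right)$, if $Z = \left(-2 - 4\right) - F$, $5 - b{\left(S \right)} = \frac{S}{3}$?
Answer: $-533$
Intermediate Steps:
$F = 13$ ($F = 7 - 3 \left(-2 + 0\right) = 7 - -6 = 7 + 6 = 13$)
$b{\left(S \right)} = 5 - \frac{S}{3}$
$Z = -19$ ($Z = \left(-2 - 4\right) - 13 = -6 - 13 = -19$)
$-1 + \left(-2 - 5\right) Z \left(- b{\left(3 \right)}\right) = -1 + \left(-2 - 5\right) \left(-19\right) \left(- (5 - 1)\right) = -1 + \left(-7\right) \left(-19\right) \left(- (5 - 1)\right) = -1 + 133 \left(\left(-1\right) 4\right) = -1 + 133 \left(-4\right) = -1 - 532 = -533$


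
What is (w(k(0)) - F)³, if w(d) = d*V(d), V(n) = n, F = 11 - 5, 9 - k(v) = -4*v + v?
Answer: 421875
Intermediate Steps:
k(v) = 9 + 3*v (k(v) = 9 - (-4*v + v) = 9 - (-3)*v = 9 + 3*v)
F = 6
w(d) = d² (w(d) = d*d = d²)
(w(k(0)) - F)³ = ((9 + 3*0)² - 1*6)³ = ((9 + 0)² - 6)³ = (9² - 6)³ = (81 - 6)³ = 75³ = 421875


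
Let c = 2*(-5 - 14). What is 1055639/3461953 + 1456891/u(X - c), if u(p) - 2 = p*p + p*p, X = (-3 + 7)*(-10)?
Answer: 5043698724513/34619530 ≈ 1.4569e+5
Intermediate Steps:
X = -40 (X = 4*(-10) = -40)
c = -38 (c = 2*(-19) = -38)
u(p) = 2 + 2*p² (u(p) = 2 + (p*p + p*p) = 2 + (p² + p²) = 2 + 2*p²)
1055639/3461953 + 1456891/u(X - c) = 1055639/3461953 + 1456891/(2 + 2*(-40 - 1*(-38))²) = 1055639*(1/3461953) + 1456891/(2 + 2*(-40 + 38)²) = 1055639/3461953 + 1456891/(2 + 2*(-2)²) = 1055639/3461953 + 1456891/(2 + 2*4) = 1055639/3461953 + 1456891/(2 + 8) = 1055639/3461953 + 1456891/10 = 5043698724513/34619530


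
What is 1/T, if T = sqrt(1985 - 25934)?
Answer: -I*sqrt(2661)/7983 ≈ -0.0064618*I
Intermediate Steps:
T = 3*I*sqrt(2661) (T = sqrt(-23949) = 3*I*sqrt(2661) ≈ 154.75*I)
1/T = 1/(3*I*sqrt(2661)) = -I*sqrt(2661)/7983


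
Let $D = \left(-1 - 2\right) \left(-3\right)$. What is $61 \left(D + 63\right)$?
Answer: $4392$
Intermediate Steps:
$D = 9$ ($D = \left(-3\right) \left(-3\right) = 9$)
$61 \left(D + 63\right) = 61 \left(9 + 63\right) = 61 \cdot 72 = 4392$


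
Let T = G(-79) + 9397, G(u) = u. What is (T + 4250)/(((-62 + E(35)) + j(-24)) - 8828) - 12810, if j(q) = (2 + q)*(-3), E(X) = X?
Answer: -112600658/8789 ≈ -12812.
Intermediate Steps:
T = 9318 (T = -79 + 9397 = 9318)
j(q) = -6 - 3*q
(T + 4250)/(((-62 + E(35)) + j(-24)) - 8828) - 12810 = (9318 + 4250)/(((-62 + 35) + (-6 - 3*(-24))) - 8828) - 12810 = 13568/((-27 + (-6 + 72)) - 8828) - 12810 = 13568/((-27 + 66) - 8828) - 12810 = 13568/(39 - 8828) - 12810 = 13568/(-8789) - 12810 = 13568*(-1/8789) - 12810 = -13568/8789 - 12810 = -112600658/8789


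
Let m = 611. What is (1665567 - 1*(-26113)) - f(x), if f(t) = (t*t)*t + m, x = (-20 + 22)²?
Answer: 1691005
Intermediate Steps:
x = 4 (x = 2² = 4)
f(t) = 611 + t³ (f(t) = (t*t)*t + 611 = t²*t + 611 = t³ + 611 = 611 + t³)
(1665567 - 1*(-26113)) - f(x) = (1665567 - 1*(-26113)) - (611 + 4³) = (1665567 + 26113) - (611 + 64) = 1691680 - 1*675 = 1691680 - 675 = 1691005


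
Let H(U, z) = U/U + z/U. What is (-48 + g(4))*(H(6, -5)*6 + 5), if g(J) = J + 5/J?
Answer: -513/2 ≈ -256.50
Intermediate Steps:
H(U, z) = 1 + z/U
(-48 + g(4))*(H(6, -5)*6 + 5) = (-48 + (4 + 5/4))*(((6 - 5)/6)*6 + 5) = (-48 + (4 + 5*(¼)))*(((⅙)*1)*6 + 5) = (-48 + (4 + 5/4))*((⅙)*6 + 5) = (-48 + 21/4)*(1 + 5) = -171/4*6 = -513/2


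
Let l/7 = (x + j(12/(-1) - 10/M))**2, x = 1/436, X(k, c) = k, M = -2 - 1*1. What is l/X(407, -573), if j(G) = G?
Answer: 899058223/696321648 ≈ 1.2912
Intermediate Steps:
M = -3 (M = -2 - 1 = -3)
x = 1/436 ≈ 0.0022936
l = 899058223/1710864 (l = 7*(1/436 + (12/(-1) - 10/(-3)))**2 = 7*(1/436 + (12*(-1) - 10*(-1/3)))**2 = 7*(1/436 + (-12 + 10/3))**2 = 7*(1/436 - 26/3)**2 = 7*(-11333/1308)**2 = 7*(128436889/1710864) = 899058223/1710864 ≈ 525.50)
l/X(407, -573) = (899058223/1710864)/407 = (899058223/1710864)*(1/407) = 899058223/696321648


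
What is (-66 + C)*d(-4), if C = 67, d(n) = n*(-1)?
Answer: 4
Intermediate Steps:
d(n) = -n
(-66 + C)*d(-4) = (-66 + 67)*(-1*(-4)) = 1*4 = 4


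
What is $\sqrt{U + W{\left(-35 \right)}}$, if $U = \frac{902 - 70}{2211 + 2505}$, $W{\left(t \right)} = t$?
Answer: $\frac{i \sqrt{5378467}}{393} \approx 5.9012 i$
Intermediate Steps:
$U = \frac{208}{1179}$ ($U = \frac{832}{4716} = 832 \cdot \frac{1}{4716} = \frac{208}{1179} \approx 0.17642$)
$\sqrt{U + W{\left(-35 \right)}} = \sqrt{\frac{208}{1179} - 35} = \sqrt{- \frac{41057}{1179}} = \frac{i \sqrt{5378467}}{393}$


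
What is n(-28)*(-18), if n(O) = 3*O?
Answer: 1512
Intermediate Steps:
n(-28)*(-18) = (3*(-28))*(-18) = -84*(-18) = 1512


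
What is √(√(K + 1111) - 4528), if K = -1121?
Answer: √(-4528 + I*√10) ≈ 0.0235 + 67.29*I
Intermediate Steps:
√(√(K + 1111) - 4528) = √(√(-1121 + 1111) - 4528) = √(√(-10) - 4528) = √(I*√10 - 4528) = √(-4528 + I*√10)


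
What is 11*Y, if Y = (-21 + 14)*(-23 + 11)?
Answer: 924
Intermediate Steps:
Y = 84 (Y = -7*(-12) = 84)
11*Y = 11*84 = 924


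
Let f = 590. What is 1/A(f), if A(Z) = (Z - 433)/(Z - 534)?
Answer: 56/157 ≈ 0.35669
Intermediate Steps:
A(Z) = (-433 + Z)/(-534 + Z)
1/A(f) = 1/((-433 + 590)/(-534 + 590)) = 1/(157/56) = 56/157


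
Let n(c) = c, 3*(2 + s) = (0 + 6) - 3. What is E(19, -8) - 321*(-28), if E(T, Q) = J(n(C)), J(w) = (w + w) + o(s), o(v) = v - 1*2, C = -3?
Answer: 8979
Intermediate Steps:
s = -1 (s = -2 + ((0 + 6) - 3)/3 = -2 + (6 - 3)/3 = -2 + (⅓)*3 = -2 + 1 = -1)
o(v) = -2 + v (o(v) = v - 2 = -2 + v)
J(w) = -3 + 2*w (J(w) = (w + w) + (-2 - 1) = 2*w - 3 = -3 + 2*w)
E(T, Q) = -9 (E(T, Q) = -3 + 2*(-3) = -3 - 6 = -9)
E(19, -8) - 321*(-28) = -9 - 321*(-28) = -9 + 8988 = 8979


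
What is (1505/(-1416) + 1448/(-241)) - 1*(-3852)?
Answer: 1312105039/341256 ≈ 3844.9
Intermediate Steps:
(1505/(-1416) + 1448/(-241)) - 1*(-3852) = (1505*(-1/1416) + 1448*(-1/241)) + 3852 = (-1505/1416 - 1448/241) + 3852 = -2413073/341256 + 3852 = 1312105039/341256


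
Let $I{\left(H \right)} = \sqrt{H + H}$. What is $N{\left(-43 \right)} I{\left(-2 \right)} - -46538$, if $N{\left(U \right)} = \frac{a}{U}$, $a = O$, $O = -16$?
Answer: $46538 + \frac{32 i}{43} \approx 46538.0 + 0.74419 i$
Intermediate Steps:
$I{\left(H \right)} = \sqrt{2} \sqrt{H}$ ($I{\left(H \right)} = \sqrt{2 H} = \sqrt{2} \sqrt{H}$)
$a = -16$
$N{\left(U \right)} = - \frac{16}{U}$
$N{\left(-43 \right)} I{\left(-2 \right)} - -46538 = - \frac{16}{-43} \sqrt{2} \sqrt{-2} - -46538 = \left(-16\right) \left(- \frac{1}{43}\right) \sqrt{2} i \sqrt{2} + 46538 = \frac{16 \cdot 2 i}{43} + 46538 = \frac{32 i}{43} + 46538 = 46538 + \frac{32 i}{43}$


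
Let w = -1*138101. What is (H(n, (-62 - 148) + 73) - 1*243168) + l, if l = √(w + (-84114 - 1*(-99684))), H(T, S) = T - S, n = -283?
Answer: -243314 + I*√122531 ≈ -2.4331e+5 + 350.04*I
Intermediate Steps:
w = -138101
l = I*√122531 (l = √(-138101 + (-84114 - 1*(-99684))) = √(-138101 + (-84114 + 99684)) = √(-138101 + 15570) = √(-122531) = I*√122531 ≈ 350.04*I)
(H(n, (-62 - 148) + 73) - 1*243168) + l = ((-283 - ((-62 - 148) + 73)) - 1*243168) + I*√122531 = ((-283 - (-210 + 73)) - 243168) + I*√122531 = ((-283 - 1*(-137)) - 243168) + I*√122531 = ((-283 + 137) - 243168) + I*√122531 = (-146 - 243168) + I*√122531 = -243314 + I*√122531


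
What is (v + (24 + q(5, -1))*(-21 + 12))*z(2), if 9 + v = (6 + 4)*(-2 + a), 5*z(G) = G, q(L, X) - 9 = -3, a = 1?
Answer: -578/5 ≈ -115.60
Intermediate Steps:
q(L, X) = 6 (q(L, X) = 9 - 3 = 6)
z(G) = G/5
v = -19 (v = -9 + (6 + 4)*(-2 + 1) = -9 + 10*(-1) = -9 - 10 = -19)
(v + (24 + q(5, -1))*(-21 + 12))*z(2) = (-19 + (24 + 6)*(-21 + 12))*((1/5)*2) = (-19 + 30*(-9))*(2/5) = (-19 - 270)*(2/5) = -289*2/5 = -578/5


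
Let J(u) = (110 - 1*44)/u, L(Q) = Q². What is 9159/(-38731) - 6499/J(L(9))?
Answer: -617858751/77462 ≈ -7976.3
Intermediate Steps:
J(u) = 66/u (J(u) = (110 - 44)/u = 66/u)
9159/(-38731) - 6499/J(L(9)) = 9159/(-38731) - 6499/(66/(9²)) = 9159*(-1/38731) - 6499/(66/81) = -9159/38731 - 6499/(66*(1/81)) = -9159/38731 - 6499/22/27 = -9159/38731 - 6499*27/22 = -9159/38731 - 175473/22 = -617858751/77462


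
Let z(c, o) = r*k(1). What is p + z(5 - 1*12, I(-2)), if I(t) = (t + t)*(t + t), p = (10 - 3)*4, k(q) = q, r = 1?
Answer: 29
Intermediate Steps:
p = 28 (p = 7*4 = 28)
I(t) = 4*t² (I(t) = (2*t)*(2*t) = 4*t²)
z(c, o) = 1 (z(c, o) = 1*1 = 1)
p + z(5 - 1*12, I(-2)) = 28 + 1 = 29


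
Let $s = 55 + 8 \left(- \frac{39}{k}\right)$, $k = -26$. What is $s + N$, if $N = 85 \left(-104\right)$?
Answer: $-8773$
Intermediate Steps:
$N = -8840$
$s = 67$ ($s = 55 + 8 \left(- \frac{39}{-26}\right) = 55 + 8 \left(\left(-39\right) \left(- \frac{1}{26}\right)\right) = 55 + 8 \cdot \frac{3}{2} = 55 + 12 = 67$)
$s + N = 67 - 8840 = -8773$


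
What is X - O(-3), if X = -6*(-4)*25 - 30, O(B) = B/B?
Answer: 569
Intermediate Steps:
O(B) = 1
X = 570 (X = 24*25 - 30 = 600 - 30 = 570)
X - O(-3) = 570 - 1*1 = 570 - 1 = 569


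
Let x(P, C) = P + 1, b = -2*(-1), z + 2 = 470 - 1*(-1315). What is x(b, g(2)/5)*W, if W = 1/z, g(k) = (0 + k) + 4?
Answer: 3/1783 ≈ 0.0016826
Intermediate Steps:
z = 1783 (z = -2 + (470 - 1*(-1315)) = -2 + (470 + 1315) = -2 + 1785 = 1783)
g(k) = 4 + k (g(k) = k + 4 = 4 + k)
b = 2
W = 1/1783 ≈ 0.00056085
x(P, C) = 1 + P
x(b, g(2)/5)*W = (1 + 2)*(1/1783) = 3*(1/1783) = 3/1783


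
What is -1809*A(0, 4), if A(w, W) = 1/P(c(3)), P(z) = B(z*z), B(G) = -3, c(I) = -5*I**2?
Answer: 603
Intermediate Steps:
P(z) = -3
A(w, W) = -1/3 (A(w, W) = 1/(-3) = -1/3)
-1809*A(0, 4) = -1809*(-1/3) = 603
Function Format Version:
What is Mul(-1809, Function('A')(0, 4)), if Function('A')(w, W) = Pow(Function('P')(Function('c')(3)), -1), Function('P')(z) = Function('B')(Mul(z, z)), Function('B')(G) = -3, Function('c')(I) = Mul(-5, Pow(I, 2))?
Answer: 603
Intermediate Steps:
Function('P')(z) = -3
Function('A')(w, W) = Rational(-1, 3) (Function('A')(w, W) = Pow(-3, -1) = Rational(-1, 3))
Mul(-1809, Function('A')(0, 4)) = Mul(-1809, Rational(-1, 3)) = 603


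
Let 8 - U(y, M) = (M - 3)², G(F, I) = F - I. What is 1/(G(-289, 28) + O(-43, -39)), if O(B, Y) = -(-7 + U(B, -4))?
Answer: -1/269 ≈ -0.0037175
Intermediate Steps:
U(y, M) = 8 - (-3 + M)² (U(y, M) = 8 - (M - 3)² = 8 - (-3 + M)²)
O(B, Y) = 48 (O(B, Y) = -(-7 + (8 - (-3 - 4)²)) = -(-7 + (8 - 1*(-7)²)) = -(-7 + (8 - 1*49)) = -(-7 + (8 - 49)) = -(-7 - 41) = -1*(-48) = 48)
1/(G(-289, 28) + O(-43, -39)) = 1/((-289 - 1*28) + 48) = 1/((-289 - 28) + 48) = 1/(-317 + 48) = 1/(-269) = -1/269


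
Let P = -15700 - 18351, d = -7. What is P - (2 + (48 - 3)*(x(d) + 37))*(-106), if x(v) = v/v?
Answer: 147421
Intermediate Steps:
x(v) = 1
P = -34051
P - (2 + (48 - 3)*(x(d) + 37))*(-106) = -34051 - (2 + (48 - 3)*(1 + 37))*(-106) = -34051 - (2 + 45*38)*(-106) = -34051 - (2 + 1710)*(-106) = -34051 - 1712*(-106) = -34051 - 1*(-181472) = -34051 + 181472 = 147421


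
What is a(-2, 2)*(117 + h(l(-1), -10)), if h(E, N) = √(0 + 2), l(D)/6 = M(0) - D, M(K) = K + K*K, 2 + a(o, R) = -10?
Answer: -1404 - 12*√2 ≈ -1421.0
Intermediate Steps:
a(o, R) = -12 (a(o, R) = -2 - 10 = -12)
M(K) = K + K²
l(D) = -6*D (l(D) = 6*(0*(1 + 0) - D) = 6*(0*1 - D) = 6*(0 - D) = 6*(-D) = -6*D)
h(E, N) = √2
a(-2, 2)*(117 + h(l(-1), -10)) = -12*(117 + √2) = -1404 - 12*√2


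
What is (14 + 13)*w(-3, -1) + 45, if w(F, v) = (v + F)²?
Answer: 477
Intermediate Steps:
w(F, v) = (F + v)²
(14 + 13)*w(-3, -1) + 45 = (14 + 13)*(-3 - 1)² + 45 = 27*(-4)² + 45 = 27*16 + 45 = 432 + 45 = 477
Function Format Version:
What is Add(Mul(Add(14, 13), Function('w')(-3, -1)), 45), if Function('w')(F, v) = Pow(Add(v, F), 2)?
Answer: 477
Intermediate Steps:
Function('w')(F, v) = Pow(Add(F, v), 2)
Add(Mul(Add(14, 13), Function('w')(-3, -1)), 45) = Add(Mul(Add(14, 13), Pow(Add(-3, -1), 2)), 45) = Add(Mul(27, Pow(-4, 2)), 45) = Add(Mul(27, 16), 45) = Add(432, 45) = 477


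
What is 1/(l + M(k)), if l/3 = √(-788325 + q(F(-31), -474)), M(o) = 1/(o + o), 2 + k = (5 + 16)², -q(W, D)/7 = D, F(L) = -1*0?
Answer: 878/5446344025693 - 6937956*I*√87223/5446344025693 ≈ 1.6121e-10 - 0.00037622*I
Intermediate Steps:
F(L) = 0
q(W, D) = -7*D
k = 439 (k = -2 + (5 + 16)² = -2 + 21² = -2 + 441 = 439)
M(o) = 1/(2*o)
l = 9*I*√87223 (l = 3*√(-788325 - 7*(-474)) = 3*√(-788325 + 3318) = 3*√(-785007) = 3*(3*I*√87223) = 9*I*√87223 ≈ 2658.0*I)
1/(l + M(k)) = 1/(9*I*√87223 + (½)/439) = 1/(9*I*√87223 + (½)*(1/439)) = 1/(9*I*√87223 + 1/878) = 1/(1/878 + 9*I*√87223)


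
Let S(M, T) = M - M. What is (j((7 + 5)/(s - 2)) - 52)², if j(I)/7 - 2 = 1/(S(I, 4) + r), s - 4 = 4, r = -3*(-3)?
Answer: 112225/81 ≈ 1385.5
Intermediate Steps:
r = 9
s = 8 (s = 4 + 4 = 8)
S(M, T) = 0
j(I) = 133/9 (j(I) = 14 + 7/(0 + 9) = 14 + 7/9 = 133/9)
(j((7 + 5)/(s - 2)) - 52)² = (133/9 - 52)² = (-335/9)² = 112225/81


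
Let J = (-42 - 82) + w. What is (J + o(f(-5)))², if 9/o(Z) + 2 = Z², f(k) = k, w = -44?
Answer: 14861025/529 ≈ 28093.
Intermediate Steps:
J = -168 (J = (-42 - 82) - 44 = -124 - 44 = -168)
o(Z) = 9/(-2 + Z²)
(J + o(f(-5)))² = (-168 + 9/(-2 + (-5)²))² = (-168 + 9/(-2 + 25))² = (-168 + 9/23)² = (-3855/23)² = 14861025/529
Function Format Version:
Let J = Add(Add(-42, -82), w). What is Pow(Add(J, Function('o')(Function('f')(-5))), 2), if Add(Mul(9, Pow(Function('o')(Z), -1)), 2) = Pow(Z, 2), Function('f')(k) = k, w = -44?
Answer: Rational(14861025, 529) ≈ 28093.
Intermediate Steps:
J = -168 (J = Add(Add(-42, -82), -44) = Add(-124, -44) = -168)
Function('o')(Z) = Mul(9, Pow(Add(-2, Pow(Z, 2)), -1))
Pow(Add(J, Function('o')(Function('f')(-5))), 2) = Pow(Add(-168, Mul(9, Pow(Add(-2, Pow(-5, 2)), -1))), 2) = Pow(Add(-168, Mul(9, Pow(Add(-2, 25), -1))), 2) = Pow(Add(-168, Mul(9, Pow(23, -1))), 2) = Pow(Add(-168, Mul(9, Rational(1, 23))), 2) = Pow(Add(-168, Rational(9, 23)), 2) = Pow(Rational(-3855, 23), 2) = Rational(14861025, 529)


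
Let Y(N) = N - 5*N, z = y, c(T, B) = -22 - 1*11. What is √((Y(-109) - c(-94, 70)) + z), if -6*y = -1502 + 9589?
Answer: I*√31638/6 ≈ 29.645*I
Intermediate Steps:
c(T, B) = -33 (c(T, B) = -22 - 11 = -33)
y = -8087/6 (y = -(-1502 + 9589)/6 = -⅙*8087 = -8087/6 ≈ -1347.8)
z = -8087/6 ≈ -1347.8
Y(N) = -4*N
√((Y(-109) - c(-94, 70)) + z) = √((-4*(-109) - 1*(-33)) - 8087/6) = √((436 + 33) - 8087/6) = √(469 - 8087/6) = √(-5273/6) = I*√31638/6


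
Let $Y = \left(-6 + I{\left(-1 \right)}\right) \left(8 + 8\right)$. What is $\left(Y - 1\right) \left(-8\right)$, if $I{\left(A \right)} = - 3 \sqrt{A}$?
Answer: $776 + 384 i \approx 776.0 + 384.0 i$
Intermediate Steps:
$Y = -96 - 48 i$ ($Y = \left(-6 - 3 \sqrt{-1}\right) \left(8 + 8\right) = \left(-6 - 3 i\right) 16 = -96 - 48 i \approx -96.0 - 48.0 i$)
$\left(Y - 1\right) \left(-8\right) = \left(\left(-96 - 48 i\right) - 1\right) \left(-8\right) = \left(-97 - 48 i\right) \left(-8\right) = 776 + 384 i$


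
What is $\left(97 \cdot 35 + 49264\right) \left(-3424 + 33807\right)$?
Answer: $1599938397$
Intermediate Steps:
$\left(97 \cdot 35 + 49264\right) \left(-3424 + 33807\right) = \left(3395 + 49264\right) 30383 = 52659 \cdot 30383 = 1599938397$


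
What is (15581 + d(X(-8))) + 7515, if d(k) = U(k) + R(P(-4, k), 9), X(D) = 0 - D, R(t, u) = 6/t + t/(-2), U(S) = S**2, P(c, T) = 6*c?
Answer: 92687/4 ≈ 23172.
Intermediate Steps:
R(t, u) = 6/t - t/2 (R(t, u) = 6/t + t*(-1/2) = 6/t - t/2)
X(D) = -D
d(k) = 47/4 + k**2 (d(k) = k**2 + (6/((6*(-4))) - 3*(-4)) = k**2 + (6/(-24) - 1/2*(-24)) = k**2 + (6*(-1/24) + 12) = k**2 + (-1/4 + 12) = k**2 + 47/4 = 47/4 + k**2)
(15581 + d(X(-8))) + 7515 = (15581 + (47/4 + (-1*(-8))**2)) + 7515 = (15581 + (47/4 + 8**2)) + 7515 = (15581 + (47/4 + 64)) + 7515 = (15581 + 303/4) + 7515 = 62627/4 + 7515 = 92687/4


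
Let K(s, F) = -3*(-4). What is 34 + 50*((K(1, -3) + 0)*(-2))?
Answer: -1166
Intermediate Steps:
K(s, F) = 12
34 + 50*((K(1, -3) + 0)*(-2)) = 34 + 50*((12 + 0)*(-2)) = 34 + 50*(12*(-2)) = 34 + 50*(-24) = 34 - 1200 = -1166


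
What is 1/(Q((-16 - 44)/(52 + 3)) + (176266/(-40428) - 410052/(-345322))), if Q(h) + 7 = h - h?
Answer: -3490169454/35503922527 ≈ -0.098304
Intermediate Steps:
Q(h) = -7 (Q(h) = -7 + (h - h) = -7 + 0 = -7)
1/(Q((-16 - 44)/(52 + 3)) + (176266/(-40428) - 410052/(-345322))) = 1/(-7 + (176266/(-40428) - 410052/(-345322))) = 1/(-7 + (176266*(-1/40428) - 410052*(-1/345322))) = 1/(-7 + (-88133/20214 + 205026/172661)) = 1/(-7 - 11072736349/3490169454) = 1/(-35503922527/3490169454) = -3490169454/35503922527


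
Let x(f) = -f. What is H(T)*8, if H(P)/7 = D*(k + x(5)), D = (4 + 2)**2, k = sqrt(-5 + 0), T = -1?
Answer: -10080 + 2016*I*sqrt(5) ≈ -10080.0 + 4507.9*I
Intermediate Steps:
k = I*sqrt(5) (k = sqrt(-5) = I*sqrt(5) ≈ 2.2361*I)
D = 36 (D = 6**2 = 36)
H(P) = -1260 + 252*I*sqrt(5) (H(P) = 7*(36*(I*sqrt(5) - 1*5)) = 7*(36*(I*sqrt(5) - 5)) = 7*(36*(-5 + I*sqrt(5))) = 7*(-180 + 36*I*sqrt(5)) = -1260 + 252*I*sqrt(5))
H(T)*8 = (-1260 + 252*I*sqrt(5))*8 = -10080 + 2016*I*sqrt(5)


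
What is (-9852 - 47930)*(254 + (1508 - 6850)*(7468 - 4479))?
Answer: 922604269488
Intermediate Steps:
(-9852 - 47930)*(254 + (1508 - 6850)*(7468 - 4479)) = -57782*(254 - 5342*2989) = -57782*(254 - 15967238) = -57782*(-15966984) = 922604269488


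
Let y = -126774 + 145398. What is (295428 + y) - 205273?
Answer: 108779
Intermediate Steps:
y = 18624
(295428 + y) - 205273 = (295428 + 18624) - 205273 = 314052 - 205273 = 108779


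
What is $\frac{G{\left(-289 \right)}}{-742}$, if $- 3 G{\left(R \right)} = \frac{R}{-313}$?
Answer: $\frac{289}{696738} \approx 0.00041479$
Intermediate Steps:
$G{\left(R \right)} = \frac{R}{939}$ ($G{\left(R \right)} = - \frac{R \frac{1}{-313}}{3} = - \frac{R \left(- \frac{1}{313}\right)}{3} = - \frac{\left(- \frac{1}{313}\right) R}{3} = \frac{R}{939}$)
$\frac{G{\left(-289 \right)}}{-742} = \frac{\frac{1}{939} \left(-289\right)}{-742} = \left(- \frac{289}{939}\right) \left(- \frac{1}{742}\right) = \frac{289}{696738}$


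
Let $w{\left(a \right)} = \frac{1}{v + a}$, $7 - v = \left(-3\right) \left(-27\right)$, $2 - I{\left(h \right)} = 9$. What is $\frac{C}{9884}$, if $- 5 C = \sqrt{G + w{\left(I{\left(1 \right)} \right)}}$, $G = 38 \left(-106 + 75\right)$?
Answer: $- \frac{i \sqrt{95419}}{444780} \approx - 0.0006945 i$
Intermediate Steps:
$I{\left(h \right)} = -7$ ($I{\left(h \right)} = 2 - 9 = -7$)
$G = -1178$ ($G = 38 \left(-31\right) = -1178$)
$v = -74$ ($v = 7 - \left(-3\right) \left(-27\right) = 7 - 81 = -74$)
$w{\left(a \right)} = \frac{1}{-74 + a}$
$C = - \frac{i \sqrt{95419}}{45}$ ($C = - \frac{\sqrt{-1178 + \frac{1}{-74 - 7}}}{5} = - \frac{\sqrt{-1178 + \frac{1}{-81}}}{5} = - \frac{\sqrt{-1178 - \frac{1}{81}}}{5} = - \frac{\sqrt{- \frac{95419}{81}}}{5} = - \frac{\frac{1}{9} i \sqrt{95419}}{5} = - \frac{i \sqrt{95419}}{45} \approx - 6.8644 i$)
$\frac{C}{9884} = \frac{\left(- \frac{1}{45}\right) i \sqrt{95419}}{9884} = - \frac{i \sqrt{95419}}{45} \cdot \frac{1}{9884} = - \frac{i \sqrt{95419}}{444780}$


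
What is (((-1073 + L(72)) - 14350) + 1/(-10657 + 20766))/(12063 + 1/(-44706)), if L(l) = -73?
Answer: -7003153010478/5451667213993 ≈ -1.2846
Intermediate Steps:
(((-1073 + L(72)) - 14350) + 1/(-10657 + 20766))/(12063 + 1/(-44706)) = (((-1073 - 73) - 14350) + 1/(-10657 + 20766))/(12063 + 1/(-44706)) = ((-1146 - 14350) + 1/10109)/(12063 - 1/44706) = (-15496 + 1/10109)/(539288477/44706) = -156649063/10109*44706/539288477 = -7003153010478/5451667213993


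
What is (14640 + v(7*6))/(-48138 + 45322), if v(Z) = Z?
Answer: -7341/1408 ≈ -5.2138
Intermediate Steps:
(14640 + v(7*6))/(-48138 + 45322) = (14640 + 7*6)/(-48138 + 45322) = (14640 + 42)/(-2816) = 14682*(-1/2816) = -7341/1408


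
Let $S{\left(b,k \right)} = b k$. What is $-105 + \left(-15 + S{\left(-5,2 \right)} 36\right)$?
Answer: $-480$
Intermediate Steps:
$-105 + \left(-15 + S{\left(-5,2 \right)} 36\right) = -105 + \left(-15 + \left(-5\right) 2 \cdot 36\right) = -105 - 375 = -480$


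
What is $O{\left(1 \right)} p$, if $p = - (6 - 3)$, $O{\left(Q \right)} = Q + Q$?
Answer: $-6$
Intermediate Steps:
$O{\left(Q \right)} = 2 Q$
$p = -3$ ($p = \left(-1\right) 3 = -3$)
$O{\left(1 \right)} p = 2 \cdot 1 \left(-3\right) = 2 \left(-3\right) = -6$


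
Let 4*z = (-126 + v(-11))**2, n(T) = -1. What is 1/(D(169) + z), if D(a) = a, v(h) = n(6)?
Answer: 4/16805 ≈ 0.00023802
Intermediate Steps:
v(h) = -1
z = 16129/4 (z = (-126 - 1)**2/4 = (1/4)*(-127)**2 = (1/4)*16129 = 16129/4 ≈ 4032.3)
1/(D(169) + z) = 1/(169 + 16129/4) = 1/(16805/4) = 4/16805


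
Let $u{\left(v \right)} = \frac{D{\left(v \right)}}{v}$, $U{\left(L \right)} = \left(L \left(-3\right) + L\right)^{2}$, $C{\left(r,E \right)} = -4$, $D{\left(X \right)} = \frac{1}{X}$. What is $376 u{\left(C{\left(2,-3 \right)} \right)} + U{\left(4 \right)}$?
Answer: $\frac{175}{2} \approx 87.5$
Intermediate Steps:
$U{\left(L \right)} = 4 L^{2}$ ($U{\left(L \right)} = \left(- 3 L + L\right)^{2} = \left(- 2 L\right)^{2} = 4 L^{2}$)
$u{\left(v \right)} = \frac{1}{v^{2}}$ ($u{\left(v \right)} = \frac{1}{v v} = \frac{1}{v^{2}}$)
$376 u{\left(C{\left(2,-3 \right)} \right)} + U{\left(4 \right)} = \frac{376}{16} + 4 \cdot 4^{2} = 376 \cdot \frac{1}{16} + 4 \cdot 16 = \frac{47}{2} + 64 = \frac{175}{2}$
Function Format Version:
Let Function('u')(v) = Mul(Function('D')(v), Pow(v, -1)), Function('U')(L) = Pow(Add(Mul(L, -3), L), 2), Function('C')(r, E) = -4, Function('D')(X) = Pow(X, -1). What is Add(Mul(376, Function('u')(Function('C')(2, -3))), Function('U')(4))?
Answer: Rational(175, 2) ≈ 87.500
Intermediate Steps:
Function('U')(L) = Mul(4, Pow(L, 2)) (Function('U')(L) = Pow(Add(Mul(-3, L), L), 2) = Pow(Mul(-2, L), 2) = Mul(4, Pow(L, 2)))
Function('u')(v) = Pow(v, -2) (Function('u')(v) = Mul(Pow(v, -1), Pow(v, -1)) = Pow(v, -2))
Add(Mul(376, Function('u')(Function('C')(2, -3))), Function('U')(4)) = Add(Mul(376, Pow(-4, -2)), Mul(4, Pow(4, 2))) = Add(Mul(376, Rational(1, 16)), Mul(4, 16)) = Add(Rational(47, 2), 64) = Rational(175, 2)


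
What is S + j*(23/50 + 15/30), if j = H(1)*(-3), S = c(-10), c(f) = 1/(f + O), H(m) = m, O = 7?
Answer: -241/75 ≈ -3.2133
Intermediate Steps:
c(f) = 1/(7 + f) (c(f) = 1/(f + 7) = 1/(7 + f))
S = -1/3 (S = 1/(7 - 10) = 1/(-3) = -1/3 ≈ -0.33333)
j = -3 (j = 1*(-3) = -3)
S + j*(23/50 + 15/30) = -1/3 - 3*(23/50 + 15/30) = -1/3 - 3*(23*(1/50) + 15*(1/30)) = -1/3 - 3*(23/50 + 1/2) = -1/3 - 3*24/25 = -1/3 - 72/25 = -241/75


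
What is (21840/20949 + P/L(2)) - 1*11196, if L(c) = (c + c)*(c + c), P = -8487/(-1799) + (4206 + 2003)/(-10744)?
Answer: -24175284760443577/2159529731968 ≈ -11195.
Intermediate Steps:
P = 80014337/19328456 (P = -8487*(-1/1799) + 6209*(-1/10744) = 8487/1799 - 6209/10744 = 80014337/19328456 ≈ 4.1397)
L(c) = 4*c² (L(c) = (2*c)*(2*c) = 4*c²)
(21840/20949 + P/L(2)) - 1*11196 = (21840/20949 + 80014337/(19328456*((4*2²)))) - 1*11196 = (21840*(1/20949) + 80014337/(19328456*((4*4)))) - 11196 = (7280/6983 + (80014337/19328456)/16) - 11196 = (7280/6983 + (80014337/19328456)*(1/16)) - 11196 = (7280/6983 + 80014337/309255296) - 11196 = 2810118670151/2159529731968 - 11196 = -24175284760443577/2159529731968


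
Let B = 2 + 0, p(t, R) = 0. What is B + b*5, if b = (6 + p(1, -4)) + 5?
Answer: 57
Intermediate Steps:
B = 2
b = 11 (b = (6 + 0) + 5 = 6 + 5 = 11)
B + b*5 = 2 + 11*5 = 2 + 55 = 57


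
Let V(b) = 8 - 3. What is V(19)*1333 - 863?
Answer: 5802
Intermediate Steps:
V(b) = 5
V(19)*1333 - 863 = 5*1333 - 863 = 6665 - 863 = 5802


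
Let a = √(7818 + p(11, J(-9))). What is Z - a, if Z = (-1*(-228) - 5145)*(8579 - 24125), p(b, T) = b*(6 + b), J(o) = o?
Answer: 76439682 - √8005 ≈ 7.6440e+7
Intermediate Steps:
Z = 76439682 (Z = (228 - 5145)*(-15546) = -4917*(-15546) = 76439682)
a = √8005 (a = √(7818 + 11*(6 + 11)) = √(7818 + 11*17) = √(7818 + 187) = √8005 ≈ 89.471)
Z - a = 76439682 - √8005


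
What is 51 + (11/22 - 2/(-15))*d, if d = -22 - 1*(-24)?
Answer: 784/15 ≈ 52.267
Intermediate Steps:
d = 2 (d = -22 + 24 = 2)
51 + (11/22 - 2/(-15))*d = 51 + (11/22 - 2/(-15))*2 = 51 + (11*(1/22) - 2*(-1/15))*2 = 51 + (½ + 2/15)*2 = 51 + (19/30)*2 = 51 + 19/15 = 784/15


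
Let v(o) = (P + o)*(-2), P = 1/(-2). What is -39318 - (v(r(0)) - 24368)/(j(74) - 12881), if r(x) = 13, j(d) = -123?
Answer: -511315665/13004 ≈ -39320.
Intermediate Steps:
P = -½ ≈ -0.50000
v(o) = 1 - 2*o (v(o) = (-½ + o)*(-2) = 1 - 2*o)
-39318 - (v(r(0)) - 24368)/(j(74) - 12881) = -39318 - ((1 - 2*13) - 24368)/(-123 - 12881) = -39318 - ((1 - 26) - 24368)/(-13004) = -39318 - (-25 - 24368)*(-1)/13004 = -39318 - (-24393)*(-1)/13004 = -39318 - 1*24393/13004 = -39318 - 24393/13004 = -511315665/13004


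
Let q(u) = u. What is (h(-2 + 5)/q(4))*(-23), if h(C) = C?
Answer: -69/4 ≈ -17.250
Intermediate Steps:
(h(-2 + 5)/q(4))*(-23) = ((-2 + 5)/4)*(-23) = (3*(¼))*(-23) = (¾)*(-23) = -69/4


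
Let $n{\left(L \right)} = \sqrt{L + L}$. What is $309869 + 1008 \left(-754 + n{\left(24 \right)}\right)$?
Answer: $-450163 + 4032 \sqrt{3} \approx -4.4318 \cdot 10^{5}$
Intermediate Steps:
$n{\left(L \right)} = \sqrt{2} \sqrt{L}$ ($n{\left(L \right)} = \sqrt{2 L} = \sqrt{2} \sqrt{L}$)
$309869 + 1008 \left(-754 + n{\left(24 \right)}\right) = 309869 + 1008 \left(-754 + \sqrt{2} \sqrt{24}\right) = 309869 + 1008 \left(-754 + \sqrt{2} \cdot 2 \sqrt{6}\right) = 309869 + 1008 \left(-754 + 4 \sqrt{3}\right) = 309869 - \left(760032 - 4032 \sqrt{3}\right) = -450163 + 4032 \sqrt{3}$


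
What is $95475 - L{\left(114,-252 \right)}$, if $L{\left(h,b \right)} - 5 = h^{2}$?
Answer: $82474$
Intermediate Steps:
$L{\left(h,b \right)} = 5 + h^{2}$
$95475 - L{\left(114,-252 \right)} = 95475 - \left(5 + 114^{2}\right) = 95475 - \left(5 + 12996\right) = 95475 - 13001 = 82474$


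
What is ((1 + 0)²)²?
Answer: 1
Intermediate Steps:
((1 + 0)²)² = (1²)² = 1² = 1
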